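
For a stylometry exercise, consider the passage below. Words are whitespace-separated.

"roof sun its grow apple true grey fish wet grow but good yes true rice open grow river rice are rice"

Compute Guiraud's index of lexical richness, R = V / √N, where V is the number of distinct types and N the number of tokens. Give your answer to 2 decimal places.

3.49

N = 21, V = 16.
√N = 4.582576
R = 16 / 4.582576 = 3.49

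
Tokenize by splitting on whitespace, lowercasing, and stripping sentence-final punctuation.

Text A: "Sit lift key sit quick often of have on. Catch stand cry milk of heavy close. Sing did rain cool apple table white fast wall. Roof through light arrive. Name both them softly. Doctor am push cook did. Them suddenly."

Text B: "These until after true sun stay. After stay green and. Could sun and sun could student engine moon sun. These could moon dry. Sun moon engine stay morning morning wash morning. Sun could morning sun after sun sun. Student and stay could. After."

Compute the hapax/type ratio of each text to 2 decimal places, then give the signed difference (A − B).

A: hapax=32, V=36, ratio=0.89
B: hapax=5, V=15, ratio=0.33
Difference = 0.89 − 0.33 = 0.56

0.56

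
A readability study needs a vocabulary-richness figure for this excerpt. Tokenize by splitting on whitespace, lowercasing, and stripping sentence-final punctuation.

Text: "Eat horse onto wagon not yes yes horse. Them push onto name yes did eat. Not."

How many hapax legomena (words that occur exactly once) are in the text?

Frequencies: yes:3, eat:2, horse:2, onto:2, not:2, wagon:1, them:1, push:1, name:1, did:1
Hapax (freq=1): did, name, push, them, wagon

5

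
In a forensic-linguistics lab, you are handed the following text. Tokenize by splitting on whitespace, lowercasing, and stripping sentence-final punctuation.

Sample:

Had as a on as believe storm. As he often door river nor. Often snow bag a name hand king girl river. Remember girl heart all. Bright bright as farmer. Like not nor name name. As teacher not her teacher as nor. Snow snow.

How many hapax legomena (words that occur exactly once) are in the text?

Frequencies: as:6, nor:3, snow:3, name:3, a:2, often:2, river:2, girl:2, bright:2, not:2, teacher:2, had:1, on:1, believe:1, storm:1, he:1, door:1, bag:1, hand:1, king:1, … (6 more, each freq 1)
Hapax (freq=1): all, bag, believe, door, farmer, had, hand, he, heart, her, king, like, on, remember, storm

15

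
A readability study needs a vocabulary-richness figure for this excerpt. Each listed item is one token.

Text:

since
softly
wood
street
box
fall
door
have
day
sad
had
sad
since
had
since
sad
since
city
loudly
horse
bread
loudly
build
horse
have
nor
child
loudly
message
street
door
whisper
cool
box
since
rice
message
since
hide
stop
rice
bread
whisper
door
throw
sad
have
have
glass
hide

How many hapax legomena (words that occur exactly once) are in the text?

12

Frequencies: since:6, have:4, sad:4, door:3, loudly:3, street:2, box:2, had:2, horse:2, bread:2, message:2, whisper:2, rice:2, hide:2, softly:1, wood:1, fall:1, day:1, city:1, build:1, … (6 more, each freq 1)
Hapax (freq=1): build, child, city, cool, day, fall, glass, nor, softly, stop, throw, wood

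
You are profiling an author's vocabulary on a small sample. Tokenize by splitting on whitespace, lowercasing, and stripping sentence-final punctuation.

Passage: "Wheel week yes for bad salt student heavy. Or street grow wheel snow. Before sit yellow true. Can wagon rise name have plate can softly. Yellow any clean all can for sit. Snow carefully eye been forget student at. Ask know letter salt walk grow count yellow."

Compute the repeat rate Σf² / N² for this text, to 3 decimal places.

Frequencies: yellow:3, can:3, wheel:2, for:2, salt:2, student:2, grow:2, snow:2, sit:2, week:1, yes:1, bad:1, heavy:1, or:1, street:1, before:1, true:1, wagon:1, rise:1, name:1, … (16 more, each freq 1)
Σf² = 73; N² = 2209
Repeat rate = 73 / 2209 = 0.033

0.033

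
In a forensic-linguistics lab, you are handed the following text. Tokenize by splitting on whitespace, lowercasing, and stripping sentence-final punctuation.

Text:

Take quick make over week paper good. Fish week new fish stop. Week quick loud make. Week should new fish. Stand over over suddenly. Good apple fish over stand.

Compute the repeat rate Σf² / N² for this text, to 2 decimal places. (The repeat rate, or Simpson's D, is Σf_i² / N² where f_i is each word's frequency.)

0.09

Frequencies: over:4, week:4, fish:4, quick:2, make:2, good:2, new:2, stand:2, take:1, paper:1, stop:1, loud:1, should:1, suddenly:1, apple:1
Σf² = 75; N² = 841
Repeat rate = 75 / 841 = 0.09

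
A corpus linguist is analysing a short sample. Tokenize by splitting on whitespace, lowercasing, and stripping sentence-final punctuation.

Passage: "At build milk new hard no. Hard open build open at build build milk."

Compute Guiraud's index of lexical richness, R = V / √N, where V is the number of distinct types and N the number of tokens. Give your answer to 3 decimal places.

N = 14, V = 7.
√N = 3.741657
R = 7 / 3.741657 = 1.871

1.871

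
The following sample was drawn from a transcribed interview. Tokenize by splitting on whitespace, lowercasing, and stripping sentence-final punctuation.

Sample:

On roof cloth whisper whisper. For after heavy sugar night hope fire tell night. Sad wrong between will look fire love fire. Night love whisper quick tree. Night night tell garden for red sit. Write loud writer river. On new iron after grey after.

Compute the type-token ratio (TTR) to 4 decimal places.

N = 44 tokens, V = 30 types.
TTR = V / N = 30 / 44 = 0.6818

0.6818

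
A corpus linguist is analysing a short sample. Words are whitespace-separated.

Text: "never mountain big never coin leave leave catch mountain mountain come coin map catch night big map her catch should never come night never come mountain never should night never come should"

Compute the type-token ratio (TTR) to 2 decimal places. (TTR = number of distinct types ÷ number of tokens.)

N = 32 tokens, V = 11 types.
TTR = V / N = 11 / 32 = 0.34

0.34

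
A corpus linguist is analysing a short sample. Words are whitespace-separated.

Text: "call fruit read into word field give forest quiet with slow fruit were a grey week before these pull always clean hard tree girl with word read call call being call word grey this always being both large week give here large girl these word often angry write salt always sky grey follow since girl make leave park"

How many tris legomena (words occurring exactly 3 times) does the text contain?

Frequencies: call:4, word:4, grey:3, always:3, girl:3, fruit:2, read:2, give:2, with:2, week:2, these:2, being:2, large:2, into:1, field:1, forest:1, quiet:1, slow:1, were:1, a:1, … (18 more, each freq 1)
Words with frequency 3: always, girl, grey

3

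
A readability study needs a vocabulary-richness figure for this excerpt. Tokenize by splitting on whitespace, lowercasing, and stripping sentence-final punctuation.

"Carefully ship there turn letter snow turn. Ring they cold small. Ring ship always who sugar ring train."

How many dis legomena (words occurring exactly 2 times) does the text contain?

Frequencies: ring:3, ship:2, turn:2, carefully:1, there:1, letter:1, snow:1, they:1, cold:1, small:1, always:1, who:1, sugar:1, train:1
Words with frequency 2: ship, turn

2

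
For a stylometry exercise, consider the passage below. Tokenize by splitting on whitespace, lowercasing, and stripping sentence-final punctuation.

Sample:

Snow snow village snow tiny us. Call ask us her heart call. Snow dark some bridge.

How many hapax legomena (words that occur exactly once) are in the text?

8

Frequencies: snow:4, us:2, call:2, village:1, tiny:1, ask:1, her:1, heart:1, dark:1, some:1, bridge:1
Hapax (freq=1): ask, bridge, dark, heart, her, some, tiny, village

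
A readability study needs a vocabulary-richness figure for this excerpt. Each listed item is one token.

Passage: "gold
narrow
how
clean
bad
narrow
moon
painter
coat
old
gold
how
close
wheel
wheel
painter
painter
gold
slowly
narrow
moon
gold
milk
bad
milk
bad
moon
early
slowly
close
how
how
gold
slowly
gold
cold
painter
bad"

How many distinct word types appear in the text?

Distinct types: {bad, clean, close, coat, cold, early, gold, how, milk, moon, narrow, old, painter, slowly, wheel}
V = 15

15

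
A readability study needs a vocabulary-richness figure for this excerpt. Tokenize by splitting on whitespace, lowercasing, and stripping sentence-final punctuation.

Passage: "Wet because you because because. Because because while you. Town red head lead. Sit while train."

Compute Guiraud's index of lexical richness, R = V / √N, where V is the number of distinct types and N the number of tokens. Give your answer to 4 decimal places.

2.5000

N = 16, V = 10.
√N = 4.000000
R = 10 / 4.000000 = 2.5000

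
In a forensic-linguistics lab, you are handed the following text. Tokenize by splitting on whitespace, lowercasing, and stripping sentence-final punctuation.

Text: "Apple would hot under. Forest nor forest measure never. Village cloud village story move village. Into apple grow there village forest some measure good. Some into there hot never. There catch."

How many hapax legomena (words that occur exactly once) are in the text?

9

Frequencies: village:4, forest:3, there:3, apple:2, hot:2, measure:2, never:2, into:2, some:2, would:1, under:1, nor:1, cloud:1, story:1, move:1, grow:1, good:1, catch:1
Hapax (freq=1): catch, cloud, good, grow, move, nor, story, under, would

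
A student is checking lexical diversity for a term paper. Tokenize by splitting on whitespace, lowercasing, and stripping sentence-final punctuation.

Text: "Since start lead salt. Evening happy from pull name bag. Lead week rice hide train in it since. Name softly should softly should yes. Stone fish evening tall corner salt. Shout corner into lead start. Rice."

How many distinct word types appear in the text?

25

Distinct types: {bag, corner, evening, fish, from, happy, hide, in, into, it, lead, name, pull, rice, salt, should, shout, since, softly, start, stone, tall, train, week, yes}
V = 25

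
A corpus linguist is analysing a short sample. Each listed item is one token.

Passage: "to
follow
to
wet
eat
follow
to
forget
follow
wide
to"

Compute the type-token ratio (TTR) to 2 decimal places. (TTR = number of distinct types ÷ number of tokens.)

N = 11 tokens, V = 6 types.
TTR = V / N = 6 / 11 = 0.55

0.55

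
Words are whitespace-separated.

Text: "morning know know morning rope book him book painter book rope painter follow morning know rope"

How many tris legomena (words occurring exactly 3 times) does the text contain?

4

Frequencies: morning:3, know:3, rope:3, book:3, painter:2, him:1, follow:1
Words with frequency 3: book, know, morning, rope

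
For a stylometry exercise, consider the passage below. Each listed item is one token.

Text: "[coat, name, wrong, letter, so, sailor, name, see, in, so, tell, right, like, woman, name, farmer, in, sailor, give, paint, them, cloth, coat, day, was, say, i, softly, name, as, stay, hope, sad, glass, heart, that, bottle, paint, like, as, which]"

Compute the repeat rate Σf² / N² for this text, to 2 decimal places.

Frequencies: name:4, coat:2, so:2, sailor:2, in:2, like:2, paint:2, as:2, wrong:1, letter:1, see:1, tell:1, right:1, woman:1, farmer:1, give:1, them:1, cloth:1, day:1, was:1, … (11 more, each freq 1)
Σf² = 67; N² = 1681
Repeat rate = 67 / 1681 = 0.04

0.04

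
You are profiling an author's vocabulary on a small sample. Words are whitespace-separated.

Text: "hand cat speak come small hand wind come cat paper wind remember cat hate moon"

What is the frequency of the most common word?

Frequencies: cat:3, hand:2, come:2, wind:2, speak:1, small:1, paper:1, remember:1, hate:1, moon:1
Most common: 'cat' with frequency 3.

3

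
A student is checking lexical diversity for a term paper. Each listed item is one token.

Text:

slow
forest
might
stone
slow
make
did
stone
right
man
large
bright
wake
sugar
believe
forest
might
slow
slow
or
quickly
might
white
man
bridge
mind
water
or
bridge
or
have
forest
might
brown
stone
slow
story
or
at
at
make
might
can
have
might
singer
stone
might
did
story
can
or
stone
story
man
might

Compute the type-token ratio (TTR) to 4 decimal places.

0.4464

N = 56 tokens, V = 25 types.
TTR = V / N = 25 / 56 = 0.4464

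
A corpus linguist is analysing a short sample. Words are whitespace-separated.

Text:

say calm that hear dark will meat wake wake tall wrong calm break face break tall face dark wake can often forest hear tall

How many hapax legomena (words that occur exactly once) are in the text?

8

Frequencies: wake:3, tall:3, calm:2, hear:2, dark:2, break:2, face:2, say:1, that:1, will:1, meat:1, wrong:1, can:1, often:1, forest:1
Hapax (freq=1): can, forest, meat, often, say, that, will, wrong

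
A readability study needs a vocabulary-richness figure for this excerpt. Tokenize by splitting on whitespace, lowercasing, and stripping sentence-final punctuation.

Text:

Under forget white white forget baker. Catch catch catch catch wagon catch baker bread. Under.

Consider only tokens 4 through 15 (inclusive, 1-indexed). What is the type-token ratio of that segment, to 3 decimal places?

Segment tokens 4–15: white, forget, baker, catch, catch, catch, catch, wagon, catch, baker, bread, under
Segment N = 12, segment V = 7.
TTR = 7 / 12 = 0.583

0.583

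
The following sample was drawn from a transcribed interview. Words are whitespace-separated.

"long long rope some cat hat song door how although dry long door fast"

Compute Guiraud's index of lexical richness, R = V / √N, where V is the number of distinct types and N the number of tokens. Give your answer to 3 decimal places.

2.940

N = 14, V = 11.
√N = 3.741657
R = 11 / 3.741657 = 2.940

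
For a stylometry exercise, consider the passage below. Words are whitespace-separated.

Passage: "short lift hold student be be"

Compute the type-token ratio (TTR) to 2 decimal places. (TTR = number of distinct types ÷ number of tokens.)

N = 6 tokens, V = 5 types.
TTR = V / N = 5 / 6 = 0.83

0.83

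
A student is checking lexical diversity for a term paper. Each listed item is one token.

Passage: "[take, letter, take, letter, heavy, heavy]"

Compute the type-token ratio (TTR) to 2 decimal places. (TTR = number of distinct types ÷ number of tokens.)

0.50

N = 6 tokens, V = 3 types.
TTR = V / N = 3 / 6 = 0.50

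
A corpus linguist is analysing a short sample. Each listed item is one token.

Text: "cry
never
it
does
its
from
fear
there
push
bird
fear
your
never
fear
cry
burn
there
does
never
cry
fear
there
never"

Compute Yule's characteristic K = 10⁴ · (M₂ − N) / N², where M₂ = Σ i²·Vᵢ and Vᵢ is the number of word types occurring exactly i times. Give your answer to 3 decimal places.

718.336

Frequencies: never:4, fear:4, cry:3, there:3, does:2, it:1, its:1, from:1, push:1, bird:1, your:1, burn:1
N = 23. Frequency spectrum: V_1=7, V_2=1, V_3=2, V_4=2
M₂ = 1²·7 + 2²·1 + 3²·2 + 4²·2 = 61
K = 10000 × (61 − 23) / 23² = 718.336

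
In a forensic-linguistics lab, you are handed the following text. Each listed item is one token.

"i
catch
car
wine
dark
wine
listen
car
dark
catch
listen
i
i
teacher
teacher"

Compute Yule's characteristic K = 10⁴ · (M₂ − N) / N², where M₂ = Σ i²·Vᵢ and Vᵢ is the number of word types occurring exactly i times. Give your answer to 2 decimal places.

800.00

Frequencies: i:3, catch:2, car:2, wine:2, dark:2, listen:2, teacher:2
N = 15. Frequency spectrum: V_2=6, V_3=1
M₂ = 2²·6 + 3²·1 = 33
K = 10000 × (33 − 15) / 15² = 800.00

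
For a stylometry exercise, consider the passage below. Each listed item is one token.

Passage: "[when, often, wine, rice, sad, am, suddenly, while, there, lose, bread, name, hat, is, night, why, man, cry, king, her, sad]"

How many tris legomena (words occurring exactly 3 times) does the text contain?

0

Frequencies: sad:2, when:1, often:1, wine:1, rice:1, am:1, suddenly:1, while:1, there:1, lose:1, bread:1, name:1, hat:1, is:1, night:1, why:1, man:1, cry:1, king:1, her:1
Words with frequency 3: (none)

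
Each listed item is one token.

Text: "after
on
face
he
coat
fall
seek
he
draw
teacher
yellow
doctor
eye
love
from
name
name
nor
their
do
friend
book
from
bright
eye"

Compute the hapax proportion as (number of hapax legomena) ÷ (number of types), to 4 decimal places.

Frequencies: he:2, eye:2, from:2, name:2, after:1, on:1, face:1, coat:1, fall:1, seek:1, draw:1, teacher:1, yellow:1, doctor:1, love:1, nor:1, their:1, do:1, friend:1, book:1, … (1 more, each freq 1)
Hapax count = 17; type count = 21.
Ratio = 17 / 21 = 0.8095

0.8095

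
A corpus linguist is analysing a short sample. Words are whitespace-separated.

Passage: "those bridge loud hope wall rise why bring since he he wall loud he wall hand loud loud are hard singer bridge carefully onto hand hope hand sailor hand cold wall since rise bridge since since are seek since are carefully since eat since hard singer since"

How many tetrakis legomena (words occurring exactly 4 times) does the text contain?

3

Frequencies: since:8, loud:4, wall:4, hand:4, bridge:3, he:3, are:3, hope:2, rise:2, hard:2, singer:2, carefully:2, those:1, why:1, bring:1, onto:1, sailor:1, cold:1, seek:1, eat:1
Words with frequency 4: hand, loud, wall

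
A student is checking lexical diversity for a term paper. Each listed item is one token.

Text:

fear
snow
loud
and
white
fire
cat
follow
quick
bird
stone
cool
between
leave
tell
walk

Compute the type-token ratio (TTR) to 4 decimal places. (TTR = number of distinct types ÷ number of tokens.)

N = 16 tokens, V = 16 types.
TTR = V / N = 16 / 16 = 1.0000

1.0000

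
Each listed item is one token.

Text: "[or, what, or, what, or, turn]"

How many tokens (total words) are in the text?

6

Tokens: or, what, or, what, or, turn
N = 6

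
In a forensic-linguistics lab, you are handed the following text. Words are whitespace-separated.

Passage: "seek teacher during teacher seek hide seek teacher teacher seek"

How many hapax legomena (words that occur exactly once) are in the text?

Frequencies: seek:4, teacher:4, during:1, hide:1
Hapax (freq=1): during, hide

2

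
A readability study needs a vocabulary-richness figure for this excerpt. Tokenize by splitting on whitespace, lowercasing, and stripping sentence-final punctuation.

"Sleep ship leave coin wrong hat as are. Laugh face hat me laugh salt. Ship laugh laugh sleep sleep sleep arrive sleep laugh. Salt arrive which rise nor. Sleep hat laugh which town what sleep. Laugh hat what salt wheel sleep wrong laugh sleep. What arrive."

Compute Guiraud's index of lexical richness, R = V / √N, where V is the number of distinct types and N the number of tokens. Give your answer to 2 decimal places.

2.80

N = 46, V = 19.
√N = 6.782330
R = 19 / 6.782330 = 2.80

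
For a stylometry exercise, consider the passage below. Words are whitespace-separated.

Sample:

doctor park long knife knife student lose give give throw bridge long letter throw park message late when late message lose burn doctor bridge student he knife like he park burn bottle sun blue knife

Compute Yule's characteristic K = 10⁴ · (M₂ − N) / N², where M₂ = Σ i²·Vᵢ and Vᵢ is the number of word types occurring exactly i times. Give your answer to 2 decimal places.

Frequencies: knife:4, park:3, doctor:2, long:2, student:2, lose:2, give:2, throw:2, bridge:2, message:2, late:2, burn:2, he:2, letter:1, when:1, like:1, bottle:1, sun:1, blue:1
N = 35. Frequency spectrum: V_1=6, V_2=11, V_3=1, V_4=1
M₂ = 1²·6 + 2²·11 + 3²·1 + 4²·1 = 75
K = 10000 × (75 − 35) / 35² = 326.53

326.53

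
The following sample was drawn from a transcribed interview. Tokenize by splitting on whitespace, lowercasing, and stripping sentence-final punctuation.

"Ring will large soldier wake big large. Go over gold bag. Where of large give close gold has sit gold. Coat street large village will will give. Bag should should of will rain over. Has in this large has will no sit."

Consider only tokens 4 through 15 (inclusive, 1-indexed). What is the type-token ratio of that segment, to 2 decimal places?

0.92

Segment tokens 4–15: soldier, wake, big, large, go, over, gold, bag, where, of, large, give
Segment N = 12, segment V = 11.
TTR = 11 / 12 = 0.92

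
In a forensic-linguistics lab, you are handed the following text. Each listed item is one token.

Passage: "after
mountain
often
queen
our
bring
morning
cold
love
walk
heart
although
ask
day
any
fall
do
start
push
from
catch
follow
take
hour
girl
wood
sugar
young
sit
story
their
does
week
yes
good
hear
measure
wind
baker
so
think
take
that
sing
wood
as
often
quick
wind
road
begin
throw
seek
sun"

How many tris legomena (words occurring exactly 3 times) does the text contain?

Frequencies: often:2, take:2, wood:2, wind:2, after:1, mountain:1, queen:1, our:1, bring:1, morning:1, cold:1, love:1, walk:1, heart:1, although:1, ask:1, day:1, any:1, fall:1, do:1, … (30 more, each freq 1)
Words with frequency 3: (none)

0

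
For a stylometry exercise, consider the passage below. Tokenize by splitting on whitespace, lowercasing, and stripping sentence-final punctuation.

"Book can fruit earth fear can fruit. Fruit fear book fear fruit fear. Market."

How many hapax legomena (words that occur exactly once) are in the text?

Frequencies: fruit:4, fear:4, book:2, can:2, earth:1, market:1
Hapax (freq=1): earth, market

2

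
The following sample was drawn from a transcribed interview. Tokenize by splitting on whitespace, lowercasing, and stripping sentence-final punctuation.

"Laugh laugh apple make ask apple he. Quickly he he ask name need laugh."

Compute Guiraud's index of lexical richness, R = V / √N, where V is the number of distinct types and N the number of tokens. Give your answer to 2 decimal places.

2.14

N = 14, V = 8.
√N = 3.741657
R = 8 / 3.741657 = 2.14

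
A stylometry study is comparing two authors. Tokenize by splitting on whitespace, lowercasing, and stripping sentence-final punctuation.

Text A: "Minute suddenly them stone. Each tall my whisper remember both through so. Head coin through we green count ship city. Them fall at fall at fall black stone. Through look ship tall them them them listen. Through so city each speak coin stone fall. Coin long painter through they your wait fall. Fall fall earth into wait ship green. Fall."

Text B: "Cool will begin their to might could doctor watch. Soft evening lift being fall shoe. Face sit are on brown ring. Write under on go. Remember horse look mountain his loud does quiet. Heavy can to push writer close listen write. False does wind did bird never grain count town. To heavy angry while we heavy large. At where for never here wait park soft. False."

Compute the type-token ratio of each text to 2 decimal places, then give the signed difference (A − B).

TTR(A) = 32/60 = 0.53
TTR(B) = 56/66 = 0.85
Difference = 0.53 − 0.85 = -0.32

-0.32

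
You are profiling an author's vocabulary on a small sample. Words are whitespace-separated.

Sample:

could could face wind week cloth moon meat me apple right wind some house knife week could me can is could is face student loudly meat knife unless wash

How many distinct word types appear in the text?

Distinct types: {apple, can, cloth, could, face, house, is, knife, loudly, me, meat, moon, right, some, student, unless, wash, week, wind}
V = 19

19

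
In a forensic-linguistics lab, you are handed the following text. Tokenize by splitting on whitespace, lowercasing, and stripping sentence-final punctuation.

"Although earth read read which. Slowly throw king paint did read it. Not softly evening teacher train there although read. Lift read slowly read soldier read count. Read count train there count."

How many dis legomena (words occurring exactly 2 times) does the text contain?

4

Frequencies: read:8, count:3, although:2, slowly:2, train:2, there:2, earth:1, which:1, throw:1, king:1, paint:1, did:1, it:1, not:1, softly:1, evening:1, teacher:1, lift:1, soldier:1
Words with frequency 2: although, slowly, there, train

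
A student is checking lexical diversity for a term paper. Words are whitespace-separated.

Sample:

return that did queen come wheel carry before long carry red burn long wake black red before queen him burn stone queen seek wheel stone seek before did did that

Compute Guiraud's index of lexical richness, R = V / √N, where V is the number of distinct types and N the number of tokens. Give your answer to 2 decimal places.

2.92

N = 30, V = 16.
√N = 5.477226
R = 16 / 5.477226 = 2.92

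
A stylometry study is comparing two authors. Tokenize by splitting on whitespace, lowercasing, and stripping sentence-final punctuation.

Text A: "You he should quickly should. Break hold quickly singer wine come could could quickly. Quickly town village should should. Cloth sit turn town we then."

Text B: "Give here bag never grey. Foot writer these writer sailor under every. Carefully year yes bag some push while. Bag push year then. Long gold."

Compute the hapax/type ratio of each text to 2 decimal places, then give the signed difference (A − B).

-0.04

A: hapax=13, V=17, ratio=0.76
B: hapax=16, V=20, ratio=0.80
Difference = 0.76 − 0.80 = -0.04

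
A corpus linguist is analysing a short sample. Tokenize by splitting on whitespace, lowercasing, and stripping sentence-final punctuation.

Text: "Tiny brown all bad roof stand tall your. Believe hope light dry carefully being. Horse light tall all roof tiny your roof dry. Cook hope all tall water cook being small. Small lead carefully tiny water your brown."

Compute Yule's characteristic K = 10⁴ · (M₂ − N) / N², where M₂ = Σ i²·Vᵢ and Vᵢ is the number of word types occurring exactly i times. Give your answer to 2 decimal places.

Frequencies: tiny:3, all:3, roof:3, tall:3, your:3, brown:2, hope:2, light:2, dry:2, carefully:2, being:2, cook:2, water:2, small:2, bad:1, stand:1, believe:1, horse:1, lead:1
N = 38. Frequency spectrum: V_1=5, V_2=9, V_3=5
M₂ = 1²·5 + 2²·9 + 3²·5 = 86
K = 10000 × (86 − 38) / 38² = 332.41

332.41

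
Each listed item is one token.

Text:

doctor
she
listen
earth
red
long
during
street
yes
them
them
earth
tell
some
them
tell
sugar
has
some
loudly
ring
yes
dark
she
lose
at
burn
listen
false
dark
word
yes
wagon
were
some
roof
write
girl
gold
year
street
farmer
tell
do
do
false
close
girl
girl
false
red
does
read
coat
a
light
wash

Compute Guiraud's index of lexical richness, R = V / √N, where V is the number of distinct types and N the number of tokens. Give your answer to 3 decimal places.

5.033

N = 57, V = 38.
√N = 7.549834
R = 38 / 7.549834 = 5.033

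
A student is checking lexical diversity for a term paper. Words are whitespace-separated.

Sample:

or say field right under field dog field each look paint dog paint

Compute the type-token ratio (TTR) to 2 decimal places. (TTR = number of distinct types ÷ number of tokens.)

0.69

N = 13 tokens, V = 9 types.
TTR = V / N = 9 / 13 = 0.69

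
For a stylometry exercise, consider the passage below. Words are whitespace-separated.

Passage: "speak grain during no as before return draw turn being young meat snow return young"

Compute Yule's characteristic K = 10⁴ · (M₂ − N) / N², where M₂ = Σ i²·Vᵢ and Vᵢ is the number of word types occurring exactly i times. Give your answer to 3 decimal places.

177.778

Frequencies: return:2, young:2, speak:1, grain:1, during:1, no:1, as:1, before:1, draw:1, turn:1, being:1, meat:1, snow:1
N = 15. Frequency spectrum: V_1=11, V_2=2
M₂ = 1²·11 + 2²·2 = 19
K = 10000 × (19 − 15) / 15² = 177.778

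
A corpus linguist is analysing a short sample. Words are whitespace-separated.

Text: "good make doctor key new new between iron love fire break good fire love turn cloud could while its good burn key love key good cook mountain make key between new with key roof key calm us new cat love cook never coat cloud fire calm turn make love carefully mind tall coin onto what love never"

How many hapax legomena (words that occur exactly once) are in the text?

Frequencies: key:6, love:6, good:4, new:4, make:3, fire:3, between:2, turn:2, cloud:2, cook:2, calm:2, never:2, doctor:1, iron:1, break:1, could:1, while:1, its:1, burn:1, mountain:1, … (11 more, each freq 1)
Hapax (freq=1): break, burn, carefully, cat, coat, coin, could, doctor, iron, its, mind, mountain, onto, roof, tall, us, what, while, with

19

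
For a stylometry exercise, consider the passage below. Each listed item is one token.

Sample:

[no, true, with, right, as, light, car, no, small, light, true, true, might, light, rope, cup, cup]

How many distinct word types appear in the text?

Distinct types: {as, car, cup, light, might, no, right, rope, small, true, with}
V = 11

11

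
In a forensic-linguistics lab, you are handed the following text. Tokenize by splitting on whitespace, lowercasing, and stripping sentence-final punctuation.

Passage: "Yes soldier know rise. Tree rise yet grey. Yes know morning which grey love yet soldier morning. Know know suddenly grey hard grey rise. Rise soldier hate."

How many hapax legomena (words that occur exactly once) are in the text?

Frequencies: know:4, rise:4, grey:4, soldier:3, yes:2, yet:2, morning:2, tree:1, which:1, love:1, suddenly:1, hard:1, hate:1
Hapax (freq=1): hard, hate, love, suddenly, tree, which

6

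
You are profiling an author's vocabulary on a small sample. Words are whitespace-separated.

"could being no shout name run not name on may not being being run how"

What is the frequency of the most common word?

Frequencies: being:3, name:2, run:2, not:2, could:1, no:1, shout:1, on:1, may:1, how:1
Most common: 'being' with frequency 3.

3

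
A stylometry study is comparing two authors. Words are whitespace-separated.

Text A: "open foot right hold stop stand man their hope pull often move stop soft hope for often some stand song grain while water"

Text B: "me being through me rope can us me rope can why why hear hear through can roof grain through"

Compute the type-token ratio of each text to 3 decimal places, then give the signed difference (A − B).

0.300

TTR(A) = 19/23 = 0.826
TTR(B) = 10/19 = 0.526
Difference = 0.826 − 0.526 = 0.300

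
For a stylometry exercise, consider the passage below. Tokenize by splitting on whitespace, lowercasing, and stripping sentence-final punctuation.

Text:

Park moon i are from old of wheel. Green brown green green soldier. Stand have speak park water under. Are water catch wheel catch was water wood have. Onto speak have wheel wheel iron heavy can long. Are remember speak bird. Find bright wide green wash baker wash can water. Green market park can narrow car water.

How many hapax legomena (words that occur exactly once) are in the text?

24

Frequencies: green:5, water:5, wheel:4, park:3, are:3, have:3, speak:3, can:3, catch:2, wash:2, moon:1, i:1, from:1, old:1, of:1, brown:1, soldier:1, stand:1, under:1, was:1, … (14 more, each freq 1)
Hapax (freq=1): baker, bird, bright, brown, car, find, from, heavy, i, iron, long, market, moon, narrow, of, old, onto, remember, soldier, stand, under, was, wide, wood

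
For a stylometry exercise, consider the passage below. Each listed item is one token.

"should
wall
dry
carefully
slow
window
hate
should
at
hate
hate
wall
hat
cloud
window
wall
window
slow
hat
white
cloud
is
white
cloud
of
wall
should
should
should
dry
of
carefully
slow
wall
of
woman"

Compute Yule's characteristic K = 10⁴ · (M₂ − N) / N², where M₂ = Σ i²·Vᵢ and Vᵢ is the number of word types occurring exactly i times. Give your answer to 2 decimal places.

Frequencies: should:5, wall:5, slow:3, window:3, hate:3, cloud:3, of:3, dry:2, carefully:2, hat:2, white:2, at:1, is:1, woman:1
N = 36. Frequency spectrum: V_1=3, V_2=4, V_3=5, V_5=2
M₂ = 1²·3 + 2²·4 + 3²·5 + 5²·2 = 114
K = 10000 × (114 − 36) / 36² = 601.85

601.85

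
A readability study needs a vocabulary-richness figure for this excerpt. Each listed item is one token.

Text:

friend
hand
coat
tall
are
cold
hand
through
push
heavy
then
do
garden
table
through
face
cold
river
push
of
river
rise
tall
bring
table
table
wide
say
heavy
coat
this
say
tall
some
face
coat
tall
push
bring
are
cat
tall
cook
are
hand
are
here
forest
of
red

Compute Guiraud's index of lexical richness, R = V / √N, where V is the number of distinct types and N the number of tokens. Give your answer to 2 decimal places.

N = 50, V = 27.
√N = 7.071068
R = 27 / 7.071068 = 3.82

3.82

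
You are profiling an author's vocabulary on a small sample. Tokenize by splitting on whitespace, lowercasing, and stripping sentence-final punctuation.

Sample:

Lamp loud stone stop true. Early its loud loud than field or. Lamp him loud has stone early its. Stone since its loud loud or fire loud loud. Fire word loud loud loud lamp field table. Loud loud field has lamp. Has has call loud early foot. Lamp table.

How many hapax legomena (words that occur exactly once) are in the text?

8

Frequencies: loud:14, lamp:5, has:4, stone:3, early:3, its:3, field:3, or:2, fire:2, table:2, stop:1, true:1, than:1, him:1, since:1, word:1, call:1, foot:1
Hapax (freq=1): call, foot, him, since, stop, than, true, word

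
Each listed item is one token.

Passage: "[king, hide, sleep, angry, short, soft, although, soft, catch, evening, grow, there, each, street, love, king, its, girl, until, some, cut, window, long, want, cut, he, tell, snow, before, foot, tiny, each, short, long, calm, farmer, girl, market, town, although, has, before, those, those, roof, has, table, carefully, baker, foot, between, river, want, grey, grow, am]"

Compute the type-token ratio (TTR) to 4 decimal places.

N = 56 tokens, V = 42 types.
TTR = V / N = 42 / 56 = 0.7500

0.7500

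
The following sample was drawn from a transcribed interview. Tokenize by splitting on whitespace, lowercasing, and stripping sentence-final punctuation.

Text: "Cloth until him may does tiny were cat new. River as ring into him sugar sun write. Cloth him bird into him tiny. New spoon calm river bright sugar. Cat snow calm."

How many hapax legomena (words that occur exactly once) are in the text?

Frequencies: him:4, cloth:2, tiny:2, cat:2, new:2, river:2, into:2, sugar:2, calm:2, until:1, may:1, does:1, were:1, as:1, ring:1, sun:1, write:1, bird:1, spoon:1, bright:1, … (1 more, each freq 1)
Hapax (freq=1): as, bird, bright, does, may, ring, snow, spoon, sun, until, were, write

12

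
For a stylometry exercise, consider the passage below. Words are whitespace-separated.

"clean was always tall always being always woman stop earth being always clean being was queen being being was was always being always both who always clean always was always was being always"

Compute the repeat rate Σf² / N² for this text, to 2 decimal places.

Frequencies: always:10, being:7, was:6, clean:3, tall:1, woman:1, stop:1, earth:1, queen:1, both:1, who:1
Σf² = 201; N² = 1089
Repeat rate = 201 / 1089 = 0.18

0.18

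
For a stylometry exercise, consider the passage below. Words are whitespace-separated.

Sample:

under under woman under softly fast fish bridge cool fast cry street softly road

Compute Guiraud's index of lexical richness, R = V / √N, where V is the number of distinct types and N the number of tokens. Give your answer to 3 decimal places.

N = 14, V = 10.
√N = 3.741657
R = 10 / 3.741657 = 2.673

2.673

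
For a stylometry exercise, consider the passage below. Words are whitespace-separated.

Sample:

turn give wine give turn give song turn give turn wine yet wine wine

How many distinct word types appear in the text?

5

Distinct types: {give, song, turn, wine, yet}
V = 5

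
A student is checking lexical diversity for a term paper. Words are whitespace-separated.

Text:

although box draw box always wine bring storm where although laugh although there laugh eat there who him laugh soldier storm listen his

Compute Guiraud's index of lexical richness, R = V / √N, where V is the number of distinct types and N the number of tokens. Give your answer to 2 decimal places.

3.34

N = 23, V = 16.
√N = 4.795832
R = 16 / 4.795832 = 3.34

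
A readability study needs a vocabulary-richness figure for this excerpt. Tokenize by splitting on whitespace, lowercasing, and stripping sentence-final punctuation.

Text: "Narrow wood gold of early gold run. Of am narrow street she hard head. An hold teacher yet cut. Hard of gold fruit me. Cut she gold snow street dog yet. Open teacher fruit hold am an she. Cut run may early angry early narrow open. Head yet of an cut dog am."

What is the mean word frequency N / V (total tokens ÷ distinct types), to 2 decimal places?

2.30

N = 53 tokens, V = 23 types.
Mean frequency = N / V = 53 / 23 = 2.30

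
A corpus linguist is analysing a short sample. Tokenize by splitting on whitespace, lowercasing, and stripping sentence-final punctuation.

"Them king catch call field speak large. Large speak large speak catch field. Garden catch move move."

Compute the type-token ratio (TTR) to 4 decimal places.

0.5294

N = 17 tokens, V = 9 types.
TTR = V / N = 9 / 17 = 0.5294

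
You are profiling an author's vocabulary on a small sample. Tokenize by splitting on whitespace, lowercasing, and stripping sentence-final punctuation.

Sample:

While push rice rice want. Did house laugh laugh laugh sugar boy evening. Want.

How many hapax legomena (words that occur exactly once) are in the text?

Frequencies: laugh:3, rice:2, want:2, while:1, push:1, did:1, house:1, sugar:1, boy:1, evening:1
Hapax (freq=1): boy, did, evening, house, push, sugar, while

7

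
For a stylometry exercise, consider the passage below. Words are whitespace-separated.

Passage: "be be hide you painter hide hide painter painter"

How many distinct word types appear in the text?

4

Distinct types: {be, hide, painter, you}
V = 4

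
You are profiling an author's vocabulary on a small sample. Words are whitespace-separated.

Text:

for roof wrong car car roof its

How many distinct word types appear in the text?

5

Distinct types: {car, for, its, roof, wrong}
V = 5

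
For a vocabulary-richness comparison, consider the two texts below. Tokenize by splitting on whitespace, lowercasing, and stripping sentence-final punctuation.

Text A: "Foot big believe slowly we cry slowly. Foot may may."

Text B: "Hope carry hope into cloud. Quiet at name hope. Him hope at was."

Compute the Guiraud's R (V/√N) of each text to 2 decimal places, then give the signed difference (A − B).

-0.29

A: V=7, N=10, R=2.21
B: V=9, N=13, R=2.50
Difference = 2.21 − 2.50 = -0.29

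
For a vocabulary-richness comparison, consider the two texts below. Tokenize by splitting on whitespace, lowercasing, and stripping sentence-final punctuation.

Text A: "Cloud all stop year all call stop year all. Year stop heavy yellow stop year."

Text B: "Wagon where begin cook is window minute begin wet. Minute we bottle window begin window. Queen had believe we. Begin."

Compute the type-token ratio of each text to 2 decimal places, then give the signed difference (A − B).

-0.18

TTR(A) = 7/15 = 0.47
TTR(B) = 13/20 = 0.65
Difference = 0.47 − 0.65 = -0.18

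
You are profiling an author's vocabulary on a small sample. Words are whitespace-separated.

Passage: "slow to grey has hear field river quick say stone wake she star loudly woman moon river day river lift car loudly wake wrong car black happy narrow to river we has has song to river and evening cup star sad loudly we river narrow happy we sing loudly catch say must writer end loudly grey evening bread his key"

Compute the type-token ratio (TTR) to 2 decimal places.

N = 60 tokens, V = 37 types.
TTR = V / N = 37 / 60 = 0.62

0.62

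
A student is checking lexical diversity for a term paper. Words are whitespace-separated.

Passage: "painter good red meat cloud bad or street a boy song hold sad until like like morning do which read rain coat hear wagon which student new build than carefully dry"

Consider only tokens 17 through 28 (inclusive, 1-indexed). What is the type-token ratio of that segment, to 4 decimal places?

Segment tokens 17–28: morning, do, which, read, rain, coat, hear, wagon, which, student, new, build
Segment N = 12, segment V = 11.
TTR = 11 / 12 = 0.9167

0.9167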